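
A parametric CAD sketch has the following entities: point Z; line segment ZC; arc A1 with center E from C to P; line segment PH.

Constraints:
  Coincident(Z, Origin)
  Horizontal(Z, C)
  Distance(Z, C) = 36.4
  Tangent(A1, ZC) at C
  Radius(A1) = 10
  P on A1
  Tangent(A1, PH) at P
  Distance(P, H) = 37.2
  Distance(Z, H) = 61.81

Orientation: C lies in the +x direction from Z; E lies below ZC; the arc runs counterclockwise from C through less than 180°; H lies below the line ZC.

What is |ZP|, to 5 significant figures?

29.901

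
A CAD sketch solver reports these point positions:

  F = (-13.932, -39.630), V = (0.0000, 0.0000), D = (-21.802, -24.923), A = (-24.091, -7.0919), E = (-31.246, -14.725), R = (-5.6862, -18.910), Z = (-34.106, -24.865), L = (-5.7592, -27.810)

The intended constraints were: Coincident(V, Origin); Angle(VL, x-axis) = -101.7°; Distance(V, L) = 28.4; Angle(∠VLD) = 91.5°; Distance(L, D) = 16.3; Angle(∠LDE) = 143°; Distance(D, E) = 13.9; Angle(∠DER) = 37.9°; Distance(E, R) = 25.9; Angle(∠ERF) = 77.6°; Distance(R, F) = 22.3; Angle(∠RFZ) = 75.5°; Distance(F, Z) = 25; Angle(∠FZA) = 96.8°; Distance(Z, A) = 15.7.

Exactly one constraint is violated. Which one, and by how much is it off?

Distance(Z, A) = 15.7 — off by 4.70.

V = (0.00, 0.00) ✓; VL at -101.7° ✓; |VL| = 28.40 ✓; ∠VLD = 91.50° ✓; |LD| = 16.30 ✓; ∠LDE = 143.0° ✓; |DE| = 13.90 ✓; ∠DER = 37.90° ✓; |ER| = 25.90 ✓; ∠ERF = 77.60° ✓; |RF| = 22.30 ✓; ∠RFZ = 75.50° ✓; |FZ| = 25.00 ✓; ∠FZA = 96.80° ✓; |ZA| = 20.40 ✗.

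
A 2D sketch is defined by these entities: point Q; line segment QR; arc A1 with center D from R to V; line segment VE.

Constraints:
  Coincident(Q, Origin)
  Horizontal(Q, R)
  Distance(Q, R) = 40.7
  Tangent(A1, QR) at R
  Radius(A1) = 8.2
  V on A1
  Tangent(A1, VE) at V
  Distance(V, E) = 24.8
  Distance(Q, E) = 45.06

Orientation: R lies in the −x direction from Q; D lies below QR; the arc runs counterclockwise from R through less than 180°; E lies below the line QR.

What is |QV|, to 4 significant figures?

48.89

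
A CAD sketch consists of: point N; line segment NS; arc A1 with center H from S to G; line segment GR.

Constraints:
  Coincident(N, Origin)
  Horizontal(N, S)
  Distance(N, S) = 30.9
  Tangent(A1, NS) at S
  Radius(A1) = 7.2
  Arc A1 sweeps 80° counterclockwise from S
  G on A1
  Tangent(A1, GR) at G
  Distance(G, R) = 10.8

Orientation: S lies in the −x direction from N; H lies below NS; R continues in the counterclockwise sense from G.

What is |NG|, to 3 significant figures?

38.5

Since A1 is tangent to NS there, HS ⟂ NS, so H = S + (0, -7.2) = (-30.9, -7.20). On A1, S sits at bearing 90° from H; an 80° counterclockwise sweep puts G at bearing 170°, so G = H + 7.2·(cos 170°, sin 170°) = (-38.0, -5.95). Then |NG| = |G − N| = 38.5.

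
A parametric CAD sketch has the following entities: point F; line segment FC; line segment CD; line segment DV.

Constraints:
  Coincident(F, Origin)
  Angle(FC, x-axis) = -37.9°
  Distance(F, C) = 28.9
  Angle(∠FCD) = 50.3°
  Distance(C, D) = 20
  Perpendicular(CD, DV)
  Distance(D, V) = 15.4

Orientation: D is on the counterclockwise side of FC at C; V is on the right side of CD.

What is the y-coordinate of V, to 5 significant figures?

2.7210

F is at the origin; FC runs at -37.9° with length 28.9, so C = 28.9·(cos -37.9°, sin -37.9°) = (22.805, -17.753). ∠FCD = 50.3°, so CD runs at -37.9° + (180° − 50.3°) = 91.800° from the x-axis; with |CD| = 20.0, D = C + 20.0·(cos 91.800°, sin 91.800°) = (22.176, 2.2373). CD ⟂ DV; with |DV| = 15.4 on the right of CD, V = D + 15.4·(0.99951, 0.031411) = (37.569, 2.7210). So V.y = 2.7210.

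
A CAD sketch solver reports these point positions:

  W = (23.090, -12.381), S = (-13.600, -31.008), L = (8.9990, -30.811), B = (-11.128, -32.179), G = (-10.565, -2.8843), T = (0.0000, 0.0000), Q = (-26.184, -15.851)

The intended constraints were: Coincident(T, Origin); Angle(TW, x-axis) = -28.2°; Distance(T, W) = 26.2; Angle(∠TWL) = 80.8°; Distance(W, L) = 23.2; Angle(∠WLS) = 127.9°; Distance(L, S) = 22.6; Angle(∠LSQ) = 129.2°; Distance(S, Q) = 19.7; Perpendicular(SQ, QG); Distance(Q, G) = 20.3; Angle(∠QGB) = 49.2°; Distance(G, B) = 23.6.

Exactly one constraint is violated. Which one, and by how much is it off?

Distance(G, B) = 23.6 — off by 5.70.

T = (0.00, 0.00) ✓; TW at -28.20° ✓; |TW| = 26.20 ✓; ∠TWL = 80.80° ✓; |WL| = 23.20 ✓; ∠WLS = 127.9° ✓; |LS| = 22.60 ✓; ∠LSQ = 129.2° ✓; |SQ| = 19.70 ✓; ∠(SQ, QG) = 90.00° ✓; |QG| = 20.30 ✓; ∠QGB = 49.20° ✓; |GB| = 29.30 ✗.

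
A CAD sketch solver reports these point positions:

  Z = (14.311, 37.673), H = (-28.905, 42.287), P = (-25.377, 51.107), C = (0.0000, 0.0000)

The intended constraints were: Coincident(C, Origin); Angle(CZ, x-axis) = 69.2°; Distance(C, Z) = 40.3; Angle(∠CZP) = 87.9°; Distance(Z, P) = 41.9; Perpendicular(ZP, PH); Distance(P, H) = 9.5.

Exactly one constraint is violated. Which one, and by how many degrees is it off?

Perpendicular(ZP, PH) — off by 3.10°.

C = (0.00, 0.00) ✓; CZ at 69.20° ✓; |CZ| = 40.30 ✓; ∠CZP = 87.90° ✓; |ZP| = 41.90 ✓; ∠(ZP, PH) = 86.90° ✗; |PH| = 9.499 ✓.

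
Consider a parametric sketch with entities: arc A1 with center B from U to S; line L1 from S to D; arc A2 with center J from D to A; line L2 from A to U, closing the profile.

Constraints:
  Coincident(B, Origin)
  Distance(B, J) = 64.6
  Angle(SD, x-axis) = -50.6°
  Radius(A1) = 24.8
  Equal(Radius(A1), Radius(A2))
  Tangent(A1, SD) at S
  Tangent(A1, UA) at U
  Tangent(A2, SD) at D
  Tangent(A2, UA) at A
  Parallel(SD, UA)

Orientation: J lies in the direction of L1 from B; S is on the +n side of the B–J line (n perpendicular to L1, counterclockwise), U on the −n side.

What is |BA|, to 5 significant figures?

69.197

The slot axis is L1's direction at -50.6°, so u = (cos -50.6°, sin -50.6°) = (0.63473, -0.77273) and n = (−sin -50.6°, cos -50.6°) = (0.77273, 0.63473). B is at the origin and J lies 64.6 along u from B, so J = 64.6·u = (41.004, -49.919). Tangency of A1 to both parallel lines with radius 24.8 puts S and U at B ± 24.8·n: S = (19.164, 15.741), U = (-19.164, -15.741). Equal radii place D and A the same way about J: D = J + 24.8·n = (60.167, -34.177), A = J − 24.8·n = (21.840, -65.660). Then |BA| = |A − B| = 69.197.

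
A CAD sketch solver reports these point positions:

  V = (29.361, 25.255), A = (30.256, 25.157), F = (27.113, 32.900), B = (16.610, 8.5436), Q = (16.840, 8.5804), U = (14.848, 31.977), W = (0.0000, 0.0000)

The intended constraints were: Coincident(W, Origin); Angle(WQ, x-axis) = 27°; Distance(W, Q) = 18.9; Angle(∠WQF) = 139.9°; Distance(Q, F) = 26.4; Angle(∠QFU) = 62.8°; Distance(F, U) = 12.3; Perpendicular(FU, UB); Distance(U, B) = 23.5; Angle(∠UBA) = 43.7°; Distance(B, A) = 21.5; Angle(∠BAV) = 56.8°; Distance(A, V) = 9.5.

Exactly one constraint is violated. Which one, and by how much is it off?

Distance(A, V) = 9.5 — off by 8.60.

W = (0.00, 0.00) ✓; WQ at 27.00° ✓; |WQ| = 18.90 ✓; ∠WQF = 139.9° ✓; |QF| = 26.40 ✓; ∠QFU = 62.80° ✓; |FU| = 12.30 ✓; ∠(FU, UB) = 90.00° ✓; |UB| = 23.50 ✓; ∠UBA = 43.70° ✓; |BA| = 21.50 ✓; ∠BAV = 56.85° ✓; |AV| = 0.9003 ✗.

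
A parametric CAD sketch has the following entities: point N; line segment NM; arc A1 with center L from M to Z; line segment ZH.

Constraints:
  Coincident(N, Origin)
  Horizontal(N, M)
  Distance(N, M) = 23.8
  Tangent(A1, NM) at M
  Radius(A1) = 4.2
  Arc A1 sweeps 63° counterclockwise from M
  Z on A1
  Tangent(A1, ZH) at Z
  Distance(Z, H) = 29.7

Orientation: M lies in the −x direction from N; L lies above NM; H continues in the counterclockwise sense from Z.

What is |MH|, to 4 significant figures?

33.52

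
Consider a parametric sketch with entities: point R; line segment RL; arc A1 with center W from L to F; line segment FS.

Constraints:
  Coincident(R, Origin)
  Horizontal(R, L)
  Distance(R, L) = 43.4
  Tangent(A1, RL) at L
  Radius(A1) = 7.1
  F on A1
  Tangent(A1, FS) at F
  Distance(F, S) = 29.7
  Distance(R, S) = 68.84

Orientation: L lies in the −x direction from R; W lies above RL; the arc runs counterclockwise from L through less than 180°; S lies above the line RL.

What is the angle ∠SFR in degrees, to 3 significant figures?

156°

Checks: |WF| = 7.100 ✓; ∠(WF, FS) = 90.00° ✓; |FS| = 29.70 ✓; |RS| = 68.84 ✓.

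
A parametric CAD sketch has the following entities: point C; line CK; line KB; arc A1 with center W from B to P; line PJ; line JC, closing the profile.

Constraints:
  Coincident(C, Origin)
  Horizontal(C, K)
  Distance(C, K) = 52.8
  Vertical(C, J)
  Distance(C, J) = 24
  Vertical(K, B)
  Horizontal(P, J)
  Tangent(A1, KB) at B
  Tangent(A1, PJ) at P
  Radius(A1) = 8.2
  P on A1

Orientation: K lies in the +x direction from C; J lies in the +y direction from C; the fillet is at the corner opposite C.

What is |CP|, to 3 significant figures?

50.6

The virtual corner opposite C is at (52.8, 24.0). Tangency of A1 to KB means the radius WB is perpendicular to KB and tangency of A1 to PJ means the radius WP is perpendicular to PJ, with radius 8.2, so the center W sits 8.2 in from both sides at W = (44.6, 15.8). That places the tangent points at B = (52.8, 15.8) on KB and P = (44.6, 24.0) on PJ. Then |CP| = |P − C| = 50.6.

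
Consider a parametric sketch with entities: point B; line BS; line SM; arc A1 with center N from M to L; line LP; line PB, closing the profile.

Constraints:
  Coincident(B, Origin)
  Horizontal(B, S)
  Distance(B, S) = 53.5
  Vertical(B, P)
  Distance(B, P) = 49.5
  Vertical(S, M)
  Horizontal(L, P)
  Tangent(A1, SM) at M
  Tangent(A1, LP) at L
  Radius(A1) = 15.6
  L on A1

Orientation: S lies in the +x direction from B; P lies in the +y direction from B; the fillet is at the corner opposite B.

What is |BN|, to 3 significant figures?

50.8

B is at the origin; BS is horizontal with |BS| = 53.5 and S on the +x side, so S = (53.5, 0.00). BP is vertical with |BP| = 49.5 and P on the +y side, so P = (0.00, 49.5). The virtual corner opposite B is at (53.5, 49.5). Tangency of A1 to SM means the radius NM is perpendicular to SM and since A1 is tangent to LP there, NL ⟂ LP, with radius 15.6, so the center N sits 15.6 in from both sides at N = (37.9, 33.9). Then |BN| = |N − B| = 50.8.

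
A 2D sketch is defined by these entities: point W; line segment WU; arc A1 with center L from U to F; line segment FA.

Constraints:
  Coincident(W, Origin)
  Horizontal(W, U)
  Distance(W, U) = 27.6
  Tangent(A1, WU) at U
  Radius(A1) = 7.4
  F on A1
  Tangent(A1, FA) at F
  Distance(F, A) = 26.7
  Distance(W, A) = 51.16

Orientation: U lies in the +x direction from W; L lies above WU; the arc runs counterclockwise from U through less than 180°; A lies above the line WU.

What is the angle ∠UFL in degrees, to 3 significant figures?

50.1°

W is at the origin; WU is horizontal with |WU| = 27.6 and U on the +x side, so U = (27.6, 0.00). Since A1 is tangent to WU there, LU ⟂ WU, so L = U + (0, 7.4) = (27.6, 7.40). Since LF ⟂ FA (tangency), |LA| = √(7.4² + 26.7²) = 27.7 regardless of where F sits on A1. So A lies on both circle(W, 51.16) and circle(L, 27.7); the above-WU intersection is A = (39.6, 32.4). F is the foot of the tangent from A: F = (34.9, 6.09).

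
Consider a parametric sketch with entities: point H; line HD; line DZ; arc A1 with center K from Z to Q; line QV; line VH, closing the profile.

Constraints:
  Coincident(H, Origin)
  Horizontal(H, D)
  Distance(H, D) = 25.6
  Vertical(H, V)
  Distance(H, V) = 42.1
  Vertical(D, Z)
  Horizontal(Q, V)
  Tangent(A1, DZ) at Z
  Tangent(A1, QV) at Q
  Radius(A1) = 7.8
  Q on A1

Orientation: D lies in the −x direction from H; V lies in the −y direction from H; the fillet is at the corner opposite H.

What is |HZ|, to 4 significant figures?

42.80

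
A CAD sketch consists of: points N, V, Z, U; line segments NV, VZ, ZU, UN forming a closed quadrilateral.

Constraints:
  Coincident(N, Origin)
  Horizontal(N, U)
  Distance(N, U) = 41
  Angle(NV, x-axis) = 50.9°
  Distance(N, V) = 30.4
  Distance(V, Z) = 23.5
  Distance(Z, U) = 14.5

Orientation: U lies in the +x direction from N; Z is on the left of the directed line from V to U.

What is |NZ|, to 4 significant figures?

43.34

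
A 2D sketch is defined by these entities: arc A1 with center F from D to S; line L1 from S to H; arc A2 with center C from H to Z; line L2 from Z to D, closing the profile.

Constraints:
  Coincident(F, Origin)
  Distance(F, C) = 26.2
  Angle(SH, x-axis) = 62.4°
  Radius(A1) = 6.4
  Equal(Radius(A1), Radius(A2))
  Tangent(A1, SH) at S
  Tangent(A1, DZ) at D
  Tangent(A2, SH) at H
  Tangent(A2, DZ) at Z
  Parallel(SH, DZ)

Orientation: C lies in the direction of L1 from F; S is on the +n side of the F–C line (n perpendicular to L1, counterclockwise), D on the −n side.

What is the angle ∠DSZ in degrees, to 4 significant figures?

63.96°

The slot axis is L1's direction at 62.4°, so u = (cos 62.4°, sin 62.4°) = (0.4633, 0.8862) and n = (−sin 62.4°, cos 62.4°) = (-0.8862, 0.4633). F is at the origin and C lies 26.2 along u from F, so C = 26.2·u = (12.14, 23.22). Tangency of A1 to both parallel lines with radius 6.4 puts S and D at F ± 6.4·n: S = (-5.672, 2.965), D = (5.672, -2.965). Equal radii place H and Z the same way about C: H = C + 6.4·n = (6.467, 26.18), Z = C − 6.4·n = (17.81, 20.25). Then cos ∠DSZ = SD·SZ / (|SD||SZ|), giving 63.96°.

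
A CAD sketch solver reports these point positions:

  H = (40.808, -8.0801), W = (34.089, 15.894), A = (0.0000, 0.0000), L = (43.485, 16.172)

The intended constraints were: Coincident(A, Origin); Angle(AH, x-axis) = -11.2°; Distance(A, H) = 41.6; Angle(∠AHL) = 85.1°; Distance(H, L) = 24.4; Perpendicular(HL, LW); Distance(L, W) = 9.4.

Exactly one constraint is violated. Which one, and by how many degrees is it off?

Perpendicular(HL, LW) — off by 7.99°.

A = (0.00, 0.00) ✓; AH at -11.20° ✓; |AH| = 41.60 ✓; ∠AHL = 85.10° ✓; |HL| = 24.40 ✓; ∠(HL, LW) = 97.99° ✗; |LW| = 9.400 ✓.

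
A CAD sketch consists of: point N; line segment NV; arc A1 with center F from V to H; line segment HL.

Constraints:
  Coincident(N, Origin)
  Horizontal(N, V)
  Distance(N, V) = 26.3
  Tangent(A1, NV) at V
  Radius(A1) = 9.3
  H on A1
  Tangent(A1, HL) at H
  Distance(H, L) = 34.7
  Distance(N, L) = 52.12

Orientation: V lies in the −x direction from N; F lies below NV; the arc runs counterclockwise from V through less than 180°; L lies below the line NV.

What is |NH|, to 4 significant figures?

37.18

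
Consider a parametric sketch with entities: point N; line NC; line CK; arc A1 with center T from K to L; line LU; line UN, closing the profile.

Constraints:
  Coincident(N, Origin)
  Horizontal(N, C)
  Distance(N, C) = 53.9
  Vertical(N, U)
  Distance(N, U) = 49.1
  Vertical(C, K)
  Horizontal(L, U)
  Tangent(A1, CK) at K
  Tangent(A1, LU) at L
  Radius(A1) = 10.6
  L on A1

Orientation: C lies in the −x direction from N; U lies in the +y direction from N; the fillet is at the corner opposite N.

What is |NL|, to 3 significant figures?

65.5

N is at the origin; N and C share the same y with |NC| = 53.9 and C on the −x side, so C = (-53.9, 0.00). NU is vertical with |NU| = 49.1 and U on the +y side, so U = (0.00, 49.1). The virtual corner opposite N is at (-53.9, 49.1). Since A1 is tangent to CK there, TK ⟂ CK and since A1 is tangent to LU there, TL ⟂ LU, with radius 10.6, so the center T sits 10.6 in from both sides at T = (-43.3, 38.5). That places the tangent points at K = (-53.9, 38.5) on CK and L = (-43.3, 49.1) on LU. Then |NL| = |L − N| = 65.5.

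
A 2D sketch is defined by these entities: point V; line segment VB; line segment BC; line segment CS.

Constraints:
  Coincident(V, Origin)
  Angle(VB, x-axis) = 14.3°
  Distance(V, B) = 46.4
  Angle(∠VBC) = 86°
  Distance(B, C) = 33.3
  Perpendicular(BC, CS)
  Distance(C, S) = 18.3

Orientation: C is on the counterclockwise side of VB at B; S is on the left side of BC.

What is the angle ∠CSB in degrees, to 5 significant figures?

61.209°

V is at the origin; VB runs at 14.3° with length 46.4, so B = 46.4·(cos 14.3°, sin 14.3°) = (44.962, 11.461). ∠VBC = 86.0°, so BC runs at 14.3° + (180° − 86.0°) = 108.30° from the x-axis; with |BC| = 33.3, C = B + 33.3·(cos 108.30°, sin 108.30°) = (34.506, 43.077). The perpendicularity gives CS at right angles to BC; with |CS| = 18.3 on the left of BC, S = C + 18.3·(-0.94943, -0.31399) = (17.132, 37.331). Then cos ∠CSB = SC·SB / (|SC||SB|), giving 61.209°.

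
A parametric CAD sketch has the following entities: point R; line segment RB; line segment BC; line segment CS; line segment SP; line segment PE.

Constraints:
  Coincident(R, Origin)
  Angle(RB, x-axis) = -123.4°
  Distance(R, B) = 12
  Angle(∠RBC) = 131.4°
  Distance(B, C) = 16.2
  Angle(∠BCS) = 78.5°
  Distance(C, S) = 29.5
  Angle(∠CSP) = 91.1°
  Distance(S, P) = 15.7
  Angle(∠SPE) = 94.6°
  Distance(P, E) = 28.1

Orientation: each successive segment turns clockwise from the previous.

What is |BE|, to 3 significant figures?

2.96

R is at the origin; RB runs at -123.4° with length 12.0, so B = (-6.61, -10.0). ∠RBC = 131.4° gives BC at -172° from the x-axis; with |BC| = 16.2, C = (-22.6, -12.3). ∠BCS = 78.5° gives CS at 86.5° from the x-axis; with |CS| = 29.5, S = (-20.8, 17.2). ∠CSP = 91.1° gives SP at -2.40° from the x-axis; with |SP| = 15.7, P = (-5.16, 16.5). ∠SPE = 94.6° gives PE at -87.8° from the x-axis; with |PE| = 28.1, E = (-4.08, -11.6). Then |BE| = |E − B| = 2.96.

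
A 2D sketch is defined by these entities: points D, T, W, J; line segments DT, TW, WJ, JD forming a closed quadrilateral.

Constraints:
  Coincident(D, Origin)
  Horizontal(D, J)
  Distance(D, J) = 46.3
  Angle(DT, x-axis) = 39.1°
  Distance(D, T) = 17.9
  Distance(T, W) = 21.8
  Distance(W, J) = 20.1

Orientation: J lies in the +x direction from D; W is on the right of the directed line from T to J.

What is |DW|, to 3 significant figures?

27.8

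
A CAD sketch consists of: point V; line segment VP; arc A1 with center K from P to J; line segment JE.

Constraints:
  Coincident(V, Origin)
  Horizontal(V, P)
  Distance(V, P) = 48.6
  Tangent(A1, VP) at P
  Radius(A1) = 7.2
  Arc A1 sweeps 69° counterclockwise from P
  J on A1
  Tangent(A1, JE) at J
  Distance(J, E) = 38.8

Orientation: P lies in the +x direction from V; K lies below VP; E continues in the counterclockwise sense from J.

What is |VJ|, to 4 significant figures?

42.13

Since A1 is tangent to VP there, KP ⟂ VP, so K = P + (0, -7.2) = (48.60, -7.200). On A1, P sits at bearing 90° from K; a 69° counterclockwise sweep puts J at bearing 159°, so J = K + 7.2·(cos 159°, sin 159°) = (41.88, -4.620). Then |VJ| = |J − V| = 42.13.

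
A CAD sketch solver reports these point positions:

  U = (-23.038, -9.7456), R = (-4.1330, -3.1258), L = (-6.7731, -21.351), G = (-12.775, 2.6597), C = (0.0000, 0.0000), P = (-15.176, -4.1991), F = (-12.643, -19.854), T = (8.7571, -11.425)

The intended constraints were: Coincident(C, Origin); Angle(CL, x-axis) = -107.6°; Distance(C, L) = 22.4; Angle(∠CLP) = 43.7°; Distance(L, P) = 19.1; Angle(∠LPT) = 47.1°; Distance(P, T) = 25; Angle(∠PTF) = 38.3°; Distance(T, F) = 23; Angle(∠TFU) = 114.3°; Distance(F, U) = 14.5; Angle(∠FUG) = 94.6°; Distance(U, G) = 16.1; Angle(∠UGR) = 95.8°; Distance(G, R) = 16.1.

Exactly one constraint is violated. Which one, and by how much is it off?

Distance(G, R) = 16.1 — off by 5.70.

C = (0.00, 0.00) ✓; CL at -107.6° ✓; |CL| = 22.40 ✓; ∠CLP = 43.70° ✓; |LP| = 19.10 ✓; ∠LPT = 47.10° ✓; |PT| = 25.00 ✓; ∠PTF = 38.30° ✓; |TF| = 23.00 ✓; ∠TFU = 114.3° ✓; |FU| = 14.50 ✓; ∠FUG = 94.60° ✓; |UG| = 16.10 ✓; ∠UGR = 95.80° ✓; |GR| = 10.40 ✗.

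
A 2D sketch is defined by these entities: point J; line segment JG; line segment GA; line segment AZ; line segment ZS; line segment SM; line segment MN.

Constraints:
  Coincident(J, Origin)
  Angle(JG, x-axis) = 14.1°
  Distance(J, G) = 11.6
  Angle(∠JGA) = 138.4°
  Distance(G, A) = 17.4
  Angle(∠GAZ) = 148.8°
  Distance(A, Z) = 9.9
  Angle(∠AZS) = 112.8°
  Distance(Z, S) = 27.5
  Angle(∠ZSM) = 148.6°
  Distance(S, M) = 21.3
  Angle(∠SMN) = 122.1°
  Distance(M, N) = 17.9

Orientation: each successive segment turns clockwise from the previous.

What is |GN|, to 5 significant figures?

47.269

J is at the origin; JG runs at 14.1° with length 11.6, so G = (11.251, 2.8259). ∠JGA = 138.4° gives GA at -27.500° from the x-axis; with |GA| = 17.4, A = (26.685, -5.2085). ∠GAZ = 148.8° gives AZ at -58.700° from the x-axis; with |AZ| = 9.9, Z = (31.828, -13.668). ∠AZS = 112.8° gives ZS at -125.90° from the x-axis; with |ZS| = 27.5, S = (15.703, -35.944). ∠ZSM = 148.6° gives SM at -157.30° from the x-axis; with |SM| = 21.3, M = (-3.9476, -44.164). ∠SMN = 122.1° gives MN at 144.80° from the x-axis; with |MN| = 17.9, N = (-18.574, -33.845). Then |GN| = |N − G| = 47.269.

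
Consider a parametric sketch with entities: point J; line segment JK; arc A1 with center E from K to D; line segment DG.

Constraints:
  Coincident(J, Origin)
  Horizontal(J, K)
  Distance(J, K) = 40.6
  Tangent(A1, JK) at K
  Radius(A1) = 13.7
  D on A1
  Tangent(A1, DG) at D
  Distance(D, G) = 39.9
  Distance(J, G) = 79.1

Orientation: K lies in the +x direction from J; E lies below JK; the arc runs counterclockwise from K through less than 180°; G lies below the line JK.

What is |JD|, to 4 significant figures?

39.29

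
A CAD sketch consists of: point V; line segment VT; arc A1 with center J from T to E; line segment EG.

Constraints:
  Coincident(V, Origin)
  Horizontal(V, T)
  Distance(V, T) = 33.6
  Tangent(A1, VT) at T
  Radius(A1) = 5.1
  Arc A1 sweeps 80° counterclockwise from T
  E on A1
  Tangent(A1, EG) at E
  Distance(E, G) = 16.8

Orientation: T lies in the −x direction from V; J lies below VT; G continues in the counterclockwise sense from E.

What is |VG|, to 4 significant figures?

46.44

On A1, T sits at bearing 90° from J; an 80° counterclockwise sweep puts E at bearing 170°, so E = J + 5.1·(cos 170°, sin 170°) = (-38.62, -4.214). Tangency of A1 to EG means the radius JE is perpendicular to EG, so EG runs along (−sin 170°, cos 170°); with |EG| = 16.8, G = (-41.54, -20.76). Then |VG| = |G − V| = 46.44.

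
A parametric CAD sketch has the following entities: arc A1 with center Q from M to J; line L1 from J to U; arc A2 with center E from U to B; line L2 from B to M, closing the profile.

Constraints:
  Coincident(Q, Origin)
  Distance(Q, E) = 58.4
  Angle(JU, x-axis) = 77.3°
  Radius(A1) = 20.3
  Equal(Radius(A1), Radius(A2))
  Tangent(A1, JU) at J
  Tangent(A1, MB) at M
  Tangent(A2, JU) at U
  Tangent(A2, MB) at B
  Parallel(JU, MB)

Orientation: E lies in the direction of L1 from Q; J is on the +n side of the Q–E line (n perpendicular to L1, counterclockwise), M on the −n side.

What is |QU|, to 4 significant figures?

61.83

Tangency of A1 to both parallel lines with radius 20.3 puts J and M at Q ± 20.3·n: J = (-19.80, 4.463), M = (19.80, -4.463). Equal radii place U and B the same way about E: U = E + 20.3·n = (-6.964, 61.43), B = E − 20.3·n = (32.64, 52.51). Then |QU| = |U − Q| = 61.83.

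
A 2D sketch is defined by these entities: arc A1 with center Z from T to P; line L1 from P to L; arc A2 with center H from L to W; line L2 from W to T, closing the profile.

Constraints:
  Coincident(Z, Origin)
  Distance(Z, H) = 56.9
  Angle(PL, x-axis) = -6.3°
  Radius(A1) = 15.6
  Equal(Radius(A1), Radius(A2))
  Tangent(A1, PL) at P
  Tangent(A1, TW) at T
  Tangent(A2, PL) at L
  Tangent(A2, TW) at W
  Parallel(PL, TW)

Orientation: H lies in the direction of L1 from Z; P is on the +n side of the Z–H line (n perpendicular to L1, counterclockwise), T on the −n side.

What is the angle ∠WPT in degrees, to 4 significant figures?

61.26°

The slot axis is L1's direction at -6.3°, so u = (cos -6.3°, sin -6.3°) = (0.9940, -0.1097) and n = (−sin -6.3°, cos -6.3°) = (0.1097, 0.9940). Z is at the origin and H lies 56.9 along u from Z, so H = 56.9·u = (56.56, -6.244). Tangency of A1 to both parallel lines with radius 15.6 puts P and T at Z ± 15.6·n: P = (1.712, 15.51), T = (-1.712, -15.51). Equal radii place L and W the same way about H: L = H + 15.6·n = (58.27, 9.262), W = H − 15.6·n = (54.84, -21.75). Then cos ∠WPT = PW·PT / (|PW||PT|), giving 61.26°.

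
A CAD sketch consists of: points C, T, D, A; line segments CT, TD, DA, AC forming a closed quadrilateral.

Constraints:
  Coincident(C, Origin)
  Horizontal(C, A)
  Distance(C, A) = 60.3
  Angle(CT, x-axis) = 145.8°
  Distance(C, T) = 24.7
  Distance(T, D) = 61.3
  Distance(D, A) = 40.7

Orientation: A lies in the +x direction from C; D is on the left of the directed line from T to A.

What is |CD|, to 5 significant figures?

50.500

Checks: |CA| = 60.30 ✓; |CT| = 24.70 ✓; |TD| = 61.30 ✓; |DA| = 40.70 ✓.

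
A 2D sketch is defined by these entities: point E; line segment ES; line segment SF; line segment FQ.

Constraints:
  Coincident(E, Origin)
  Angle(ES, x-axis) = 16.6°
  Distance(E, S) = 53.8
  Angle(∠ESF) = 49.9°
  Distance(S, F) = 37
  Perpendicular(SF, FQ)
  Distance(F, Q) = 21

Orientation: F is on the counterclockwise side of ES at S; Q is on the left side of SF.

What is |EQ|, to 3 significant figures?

20.3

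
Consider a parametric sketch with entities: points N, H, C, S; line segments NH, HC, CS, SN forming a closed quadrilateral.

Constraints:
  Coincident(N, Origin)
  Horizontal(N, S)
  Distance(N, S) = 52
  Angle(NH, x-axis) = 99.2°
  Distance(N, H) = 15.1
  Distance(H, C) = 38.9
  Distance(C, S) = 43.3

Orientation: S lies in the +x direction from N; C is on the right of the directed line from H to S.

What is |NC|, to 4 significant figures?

24.68

Checks: N = (0.00, 0.00) ✓; |HC| = 38.90 ✓; |CS| = 43.30 ✓.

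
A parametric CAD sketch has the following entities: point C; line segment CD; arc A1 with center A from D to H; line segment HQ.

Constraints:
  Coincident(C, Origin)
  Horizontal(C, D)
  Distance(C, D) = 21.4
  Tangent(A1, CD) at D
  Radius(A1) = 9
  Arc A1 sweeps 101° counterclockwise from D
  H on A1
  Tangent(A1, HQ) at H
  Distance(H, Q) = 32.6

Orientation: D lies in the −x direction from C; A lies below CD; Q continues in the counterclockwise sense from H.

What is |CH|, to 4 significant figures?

32.08

A1 meets CD tangentially, so AD is at right angles to CD, so A = D + (0, -9) = (-21.40, -9.000). On A1, D sits at bearing 90° from A; a 101° counterclockwise sweep puts H at bearing 191°, so H = A + 9.0·(cos 191°, sin 191°) = (-30.23, -10.72). Then |CH| = |H − C| = 32.08.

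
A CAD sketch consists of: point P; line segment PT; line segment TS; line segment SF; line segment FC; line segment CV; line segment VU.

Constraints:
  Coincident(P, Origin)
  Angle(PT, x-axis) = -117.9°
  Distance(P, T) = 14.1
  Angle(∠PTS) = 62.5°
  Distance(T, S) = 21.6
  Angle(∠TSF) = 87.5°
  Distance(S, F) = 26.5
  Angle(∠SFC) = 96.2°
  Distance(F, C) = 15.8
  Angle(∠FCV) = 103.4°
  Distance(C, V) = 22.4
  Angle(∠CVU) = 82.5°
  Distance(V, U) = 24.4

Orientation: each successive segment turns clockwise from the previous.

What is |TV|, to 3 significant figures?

6.38

P is at the origin; PT runs at -117.9° with length 14.1, so T = (-6.60, -12.5). ∠PTS = 62.5° gives TS at 125° from the x-axis; with |TS| = 21.6, S = (-18.9, 5.32). ∠TSF = 87.5° gives SF at 32.1° from the x-axis; with |SF| = 26.5, F = (3.59, 19.4). ∠SFC = 96.2° gives FC at -51.7° from the x-axis; with |FC| = 15.8, C = (13.4, 7.00). ∠FCV = 103.4° gives CV at -128° from the x-axis; with |CV| = 22.4, V = (-0.505, -10.6). Then |TV| = |V − T| = 6.38.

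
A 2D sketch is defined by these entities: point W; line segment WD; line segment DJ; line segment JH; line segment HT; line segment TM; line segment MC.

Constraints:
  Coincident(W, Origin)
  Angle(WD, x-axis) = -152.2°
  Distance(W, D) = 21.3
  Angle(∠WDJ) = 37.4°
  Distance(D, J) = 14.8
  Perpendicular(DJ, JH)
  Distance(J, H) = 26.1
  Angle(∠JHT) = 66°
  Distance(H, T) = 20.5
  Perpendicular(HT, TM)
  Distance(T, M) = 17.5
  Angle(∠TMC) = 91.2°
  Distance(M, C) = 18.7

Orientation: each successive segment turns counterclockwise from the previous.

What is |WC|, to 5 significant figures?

5.2573

W is at the origin; WD runs at -152.2° with length 21.3, so D = (-18.842, -9.9340). ∠WDJ = 37.4° gives DJ at -9.6000° from the x-axis; with |DJ| = 14.8, J = (-4.2488, -12.402). DJ is perpendicular to JH, so JH runs at 80.400°; with |JH| = 26.1, H = (0.10383, 13.332). ∠JHT = 66.0° gives HT at -165.60° from the x-axis; with |HT| = 20.5, T = (-19.752, 8.2341). The perpendicularity gives TM at right angles to HT, so TM runs at -75.600°; with |TM| = 17.5, M = (-15.400, -8.7161). ∠TMC = 91.2° gives MC at 13.200° from the x-axis; with |MC| = 18.7, C = (2.8059, -4.4459). Then |WC| = |C − W| = 5.2573.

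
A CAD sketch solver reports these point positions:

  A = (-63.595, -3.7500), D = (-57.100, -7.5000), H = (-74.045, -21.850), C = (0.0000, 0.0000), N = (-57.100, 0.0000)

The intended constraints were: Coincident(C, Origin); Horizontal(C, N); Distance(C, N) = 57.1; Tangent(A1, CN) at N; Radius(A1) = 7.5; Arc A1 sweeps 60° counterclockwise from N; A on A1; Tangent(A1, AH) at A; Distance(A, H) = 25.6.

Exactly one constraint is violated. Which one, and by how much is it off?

Distance(A, H) = 25.6 — off by 4.70.

C = (0.00, 0.00) ✓; C.y = 0.00, N.y = 0.00 ✓; |CN| = 57.10 ✓; ∠(DN, NC) = 90.00° ✓; |DN| = 7.500 ✓; bearing(D→A) − bearing(D→N) = 60.00° ✓; |DA| = 7.500 ✓; ∠(DA, AH) = 90.00° ✓; |AH| = 20.90 ✗.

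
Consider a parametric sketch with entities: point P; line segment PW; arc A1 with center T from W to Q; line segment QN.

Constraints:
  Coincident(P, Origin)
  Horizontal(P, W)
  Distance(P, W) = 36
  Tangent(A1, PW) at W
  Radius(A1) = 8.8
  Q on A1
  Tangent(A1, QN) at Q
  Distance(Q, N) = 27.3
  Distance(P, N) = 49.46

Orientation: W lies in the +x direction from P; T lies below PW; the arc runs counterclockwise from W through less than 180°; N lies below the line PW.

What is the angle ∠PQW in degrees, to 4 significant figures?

108.6°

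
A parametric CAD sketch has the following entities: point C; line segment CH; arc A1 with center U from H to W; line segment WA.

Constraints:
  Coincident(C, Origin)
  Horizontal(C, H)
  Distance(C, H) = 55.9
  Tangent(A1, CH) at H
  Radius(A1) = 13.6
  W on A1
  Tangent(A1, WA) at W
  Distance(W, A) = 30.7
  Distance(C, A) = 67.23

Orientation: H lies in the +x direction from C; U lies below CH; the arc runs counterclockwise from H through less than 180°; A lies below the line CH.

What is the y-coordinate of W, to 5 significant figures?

-16.299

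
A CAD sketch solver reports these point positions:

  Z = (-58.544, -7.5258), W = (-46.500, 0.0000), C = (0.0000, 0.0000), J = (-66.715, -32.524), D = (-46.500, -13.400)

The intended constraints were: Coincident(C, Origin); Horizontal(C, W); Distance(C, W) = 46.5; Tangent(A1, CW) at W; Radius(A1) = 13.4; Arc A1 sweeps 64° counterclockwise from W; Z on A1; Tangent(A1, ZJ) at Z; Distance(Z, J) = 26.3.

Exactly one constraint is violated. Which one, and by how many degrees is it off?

Tangent(A1, ZJ) at Z — off by 7.90°.

C = (0.00, 0.00) ✓; C.y = 0.00, W.y = 0.00 ✓; |CW| = 46.50 ✓; ∠(DW, WC) = 90.00° ✓; |DW| = 13.40 ✓; bearing(D→Z) − bearing(D→W) = 64.00° ✓; |DZ| = 13.40 ✓; ∠(DZ, ZJ) = 82.10° ✗; |ZJ| = 26.30 ✓.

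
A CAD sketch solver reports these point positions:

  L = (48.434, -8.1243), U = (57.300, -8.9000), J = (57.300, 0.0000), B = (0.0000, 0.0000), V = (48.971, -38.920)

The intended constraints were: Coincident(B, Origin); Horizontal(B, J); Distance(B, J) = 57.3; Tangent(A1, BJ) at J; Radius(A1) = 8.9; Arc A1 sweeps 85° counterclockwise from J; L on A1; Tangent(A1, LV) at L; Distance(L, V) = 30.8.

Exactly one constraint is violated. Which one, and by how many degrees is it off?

Tangent(A1, LV) at L — off by 6.00°.

B = (0.00, 0.00) ✓; B.y = 0.00, J.y = 0.00 ✓; |BJ| = 57.30 ✓; ∠(UJ, JB) = 90.00° ✓; |UJ| = 8.900 ✓; bearing(U→L) − bearing(U→J) = 85.00° ✓; |UL| = 8.900 ✓; ∠(UL, LV) = 84.00° ✗; |LV| = 30.80 ✓.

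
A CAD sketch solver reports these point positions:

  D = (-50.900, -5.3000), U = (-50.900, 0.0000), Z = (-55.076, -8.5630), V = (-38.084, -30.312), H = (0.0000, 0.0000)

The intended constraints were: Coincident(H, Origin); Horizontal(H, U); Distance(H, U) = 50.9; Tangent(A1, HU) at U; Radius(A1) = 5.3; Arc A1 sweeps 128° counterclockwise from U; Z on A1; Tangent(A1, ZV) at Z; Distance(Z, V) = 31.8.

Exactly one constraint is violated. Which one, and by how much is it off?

Distance(Z, V) = 31.8 — off by 4.20.

H = (0.00, 0.00) ✓; H.y = 0.00, U.y = 0.00 ✓; |HU| = 50.90 ✓; ∠(DU, UH) = 90.00° ✓; |DU| = 5.300 ✓; bearing(D→Z) − bearing(D→U) = 128.0° ✓; |DZ| = 5.300 ✓; ∠(DZ, ZV) = 90.00° ✓; |ZV| = 27.60 ✗.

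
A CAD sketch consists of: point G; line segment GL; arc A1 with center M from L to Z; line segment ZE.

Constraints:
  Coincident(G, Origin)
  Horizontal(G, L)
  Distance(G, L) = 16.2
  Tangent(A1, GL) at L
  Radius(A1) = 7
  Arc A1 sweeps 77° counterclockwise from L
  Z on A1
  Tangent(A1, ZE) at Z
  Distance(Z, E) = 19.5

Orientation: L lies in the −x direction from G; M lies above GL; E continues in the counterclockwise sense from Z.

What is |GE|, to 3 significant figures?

24.9

G is at the origin; GL is horizontal with |GL| = 16.2 and L on the −x side, so L = (-16.2, 0.00). Tangency of A1 to GL means the radius ML is perpendicular to GL, so M = L + (0, 7) = (-16.2, 7.00). On A1, L sits at bearing -90° from M; a 77° counterclockwise sweep puts Z at bearing -13°, so Z = M + 7.0·(cos -13°, sin -13°) = (-9.38, 5.43). A1 meets ZE tangentially, so MZ is at right angles to ZE, so ZE runs along (−sin -13°, cos -13°); with |ZE| = 19.5, E = (-4.99, 24.4). Then |GE| = |E − G| = 24.9.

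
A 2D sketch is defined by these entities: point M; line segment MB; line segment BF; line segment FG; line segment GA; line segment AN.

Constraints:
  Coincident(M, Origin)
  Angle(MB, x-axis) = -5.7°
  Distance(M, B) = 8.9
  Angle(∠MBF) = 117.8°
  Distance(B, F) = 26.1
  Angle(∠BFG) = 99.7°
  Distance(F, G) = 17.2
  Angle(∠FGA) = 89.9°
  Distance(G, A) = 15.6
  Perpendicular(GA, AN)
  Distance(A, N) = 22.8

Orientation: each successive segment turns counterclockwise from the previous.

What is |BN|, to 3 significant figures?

10.2

M is at the origin; MB runs at -5.7° with length 8.9, so B = (8.86, -0.884). ∠MBF = 117.8° gives BF at 56.5° from the x-axis; with |BF| = 26.1, F = (23.3, 20.9). ∠BFG = 99.7° gives FG at 137° from the x-axis; with |FG| = 17.2, G = (10.7, 32.7). ∠FGA = 89.9° gives GA at -133° from the x-axis; with |GA| = 15.6, A = (0.0642, 21.3). GA ⟂ AN, so AN runs at -43.1°; with |AN| = 22.8, N = (16.7, 5.69). Then |BN| = |N − B| = 10.2.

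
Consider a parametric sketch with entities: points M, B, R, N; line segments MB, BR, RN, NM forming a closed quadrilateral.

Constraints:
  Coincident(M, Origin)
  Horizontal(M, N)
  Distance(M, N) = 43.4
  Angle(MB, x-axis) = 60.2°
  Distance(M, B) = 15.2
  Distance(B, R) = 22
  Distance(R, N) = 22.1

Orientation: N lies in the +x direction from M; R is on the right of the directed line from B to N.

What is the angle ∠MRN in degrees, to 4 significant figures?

160.5°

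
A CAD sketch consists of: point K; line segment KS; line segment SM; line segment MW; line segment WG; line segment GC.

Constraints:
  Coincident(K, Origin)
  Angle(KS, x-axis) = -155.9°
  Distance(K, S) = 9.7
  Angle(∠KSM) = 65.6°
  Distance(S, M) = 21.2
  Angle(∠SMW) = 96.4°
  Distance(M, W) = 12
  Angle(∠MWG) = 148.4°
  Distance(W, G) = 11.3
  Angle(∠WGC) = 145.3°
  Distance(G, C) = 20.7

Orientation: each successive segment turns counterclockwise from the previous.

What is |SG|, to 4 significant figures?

28.37

K is at the origin; KS runs at -155.9° with length 9.7, so S = (-8.854, -3.961). ∠KSM = 65.6° gives SM at -41.50° from the x-axis; with |SM| = 21.2, M = (7.023, -18.01). ∠SMW = 96.4° gives MW at 42.10° from the x-axis; with |MW| = 12.0, W = (15.93, -9.963). ∠MWG = 148.4° gives WG at 73.70° from the x-axis; with |WG| = 11.3, G = (19.10, 0.8826). Then |SG| = |G − S| = 28.37.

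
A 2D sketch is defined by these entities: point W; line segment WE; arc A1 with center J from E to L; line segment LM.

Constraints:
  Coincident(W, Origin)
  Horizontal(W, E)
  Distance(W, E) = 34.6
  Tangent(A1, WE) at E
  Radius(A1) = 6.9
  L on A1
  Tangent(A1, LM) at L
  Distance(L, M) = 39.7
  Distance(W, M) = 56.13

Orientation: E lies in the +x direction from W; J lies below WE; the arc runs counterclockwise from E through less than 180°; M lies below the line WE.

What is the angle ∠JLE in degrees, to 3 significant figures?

42.9°

Checks: |JL| = 6.900 ✓; ∠(JL, LM) = 90.00° ✓; |LM| = 39.70 ✓; |WM| = 56.13 ✓.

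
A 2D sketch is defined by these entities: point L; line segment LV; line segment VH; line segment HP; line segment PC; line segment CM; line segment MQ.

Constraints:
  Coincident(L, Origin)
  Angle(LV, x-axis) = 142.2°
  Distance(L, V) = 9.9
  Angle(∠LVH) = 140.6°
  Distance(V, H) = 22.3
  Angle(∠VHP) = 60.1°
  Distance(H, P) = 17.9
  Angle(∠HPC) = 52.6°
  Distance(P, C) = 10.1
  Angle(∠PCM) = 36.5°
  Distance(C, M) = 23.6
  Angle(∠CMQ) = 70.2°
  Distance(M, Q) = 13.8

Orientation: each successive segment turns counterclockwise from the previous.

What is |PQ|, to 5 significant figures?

12.863

L is at the origin; LV runs at 142.2° with length 9.9, so V = (-7.8225, 6.0678). ∠LVH = 140.6° gives VH at -178.40° from the x-axis; with |VH| = 22.3, H = (-30.114, 5.4451). ∠VHP = 60.1° gives HP at -58.500° from the x-axis; with |HP| = 17.9, P = (-20.761, -9.8171). ∠HPC = 52.6° gives PC at 68.900° from the x-axis; with |PC| = 10.1, C = (-17.125, -0.39430). ∠PCM = 36.5° gives CM at -147.60° from the x-axis; with |CM| = 23.6, M = (-37.051, -13.040). ∠CMQ = 70.2° gives MQ at -37.800° from the x-axis; with |MQ| = 13.8, Q = (-26.147, -21.498). Then |PQ| = |Q − P| = 12.863.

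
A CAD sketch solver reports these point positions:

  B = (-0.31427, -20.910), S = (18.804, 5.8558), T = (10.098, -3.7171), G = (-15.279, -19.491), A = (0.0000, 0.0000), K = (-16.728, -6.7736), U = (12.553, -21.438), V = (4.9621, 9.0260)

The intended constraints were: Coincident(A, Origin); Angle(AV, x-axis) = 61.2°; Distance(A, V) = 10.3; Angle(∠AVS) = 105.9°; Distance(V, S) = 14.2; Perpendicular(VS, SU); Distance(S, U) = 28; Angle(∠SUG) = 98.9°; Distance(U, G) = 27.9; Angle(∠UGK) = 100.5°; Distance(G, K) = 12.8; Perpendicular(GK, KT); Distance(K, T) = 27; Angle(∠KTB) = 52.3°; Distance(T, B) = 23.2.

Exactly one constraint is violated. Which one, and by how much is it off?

Distance(T, B) = 23.2 — off by 3.10.

A = (0.00, 0.00) ✓; AV at 61.20° ✓; |AV| = 10.30 ✓; ∠AVS = 105.9° ✓; |VS| = 14.20 ✓; ∠(VS, SU) = 90.00° ✓; |SU| = 28.00 ✓; ∠SUG = 98.90° ✓; |UG| = 27.90 ✓; ∠UGK = 100.5° ✓; |GK| = 12.80 ✓; ∠(GK, KT) = 90.00° ✓; |KT| = 27.00 ✓; ∠KTB = 52.30° ✓; |TB| = 20.10 ✗.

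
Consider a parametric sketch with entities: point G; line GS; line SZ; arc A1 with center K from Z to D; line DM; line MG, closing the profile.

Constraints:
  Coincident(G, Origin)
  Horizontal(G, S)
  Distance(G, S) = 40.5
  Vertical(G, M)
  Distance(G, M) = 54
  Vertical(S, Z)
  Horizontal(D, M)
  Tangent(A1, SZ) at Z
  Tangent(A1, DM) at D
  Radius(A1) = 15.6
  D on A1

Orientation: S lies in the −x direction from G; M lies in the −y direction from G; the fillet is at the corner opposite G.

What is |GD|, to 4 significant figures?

59.46

G is at the origin; G and S share the same y with |GS| = 40.5 and S on the −x side, so S = (-40.50, 0.000). G and M share the same x with |GM| = 54.0 and M on the −y side, so M = (0.000, -54.00). The virtual corner opposite G is at (-40.50, -54.00). Tangency of A1 to SZ means the radius KZ is perpendicular to SZ and since A1 is tangent to DM there, KD ⟂ DM, with radius 15.6, so the center K sits 15.6 in from both sides at K = (-24.90, -38.40). That places the tangent points at Z = (-40.50, -38.40) on SZ and D = (-24.90, -54.00) on DM. Then |GD| = |D − G| = 59.46.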